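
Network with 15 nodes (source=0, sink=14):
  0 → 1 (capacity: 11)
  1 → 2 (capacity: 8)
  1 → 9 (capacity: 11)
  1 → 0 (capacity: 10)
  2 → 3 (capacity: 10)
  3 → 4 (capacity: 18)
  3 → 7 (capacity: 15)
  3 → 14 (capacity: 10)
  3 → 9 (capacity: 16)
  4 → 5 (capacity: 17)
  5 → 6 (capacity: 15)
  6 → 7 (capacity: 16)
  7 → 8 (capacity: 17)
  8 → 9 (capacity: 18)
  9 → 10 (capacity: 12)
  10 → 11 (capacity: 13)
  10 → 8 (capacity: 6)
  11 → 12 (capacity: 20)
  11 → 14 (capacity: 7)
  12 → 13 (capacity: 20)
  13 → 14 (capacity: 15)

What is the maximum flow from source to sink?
Maximum flow = 11

Max flow: 11

Flow assignment:
  0 → 1: 11/11
  1 → 2: 8/8
  1 → 9: 3/11
  2 → 3: 8/10
  3 → 14: 8/10
  9 → 10: 3/12
  10 → 11: 3/13
  11 → 14: 3/7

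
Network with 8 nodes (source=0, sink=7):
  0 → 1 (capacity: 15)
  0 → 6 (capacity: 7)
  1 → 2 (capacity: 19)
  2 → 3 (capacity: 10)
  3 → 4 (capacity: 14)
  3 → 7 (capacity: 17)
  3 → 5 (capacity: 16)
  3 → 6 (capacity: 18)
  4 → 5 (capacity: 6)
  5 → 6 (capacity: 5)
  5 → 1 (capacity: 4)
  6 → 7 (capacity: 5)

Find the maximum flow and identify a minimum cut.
Max flow = 15, Min cut edges: (2,3), (6,7)

Maximum flow: 15
Minimum cut: (2,3), (6,7)
Partition: S = [0, 1, 2, 4, 5, 6], T = [3, 7]

Max-flow min-cut theorem verified: both equal 15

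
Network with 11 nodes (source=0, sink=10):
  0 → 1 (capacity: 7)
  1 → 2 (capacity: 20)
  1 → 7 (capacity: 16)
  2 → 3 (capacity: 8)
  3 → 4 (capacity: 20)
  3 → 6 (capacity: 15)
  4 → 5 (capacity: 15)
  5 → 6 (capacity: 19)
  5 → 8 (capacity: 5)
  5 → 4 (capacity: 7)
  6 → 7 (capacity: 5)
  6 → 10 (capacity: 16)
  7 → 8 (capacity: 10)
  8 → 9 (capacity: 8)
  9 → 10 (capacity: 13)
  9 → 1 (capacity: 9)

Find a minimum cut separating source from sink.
Min cut value = 7, edges: (0,1)

Min cut value: 7
Partition: S = [0], T = [1, 2, 3, 4, 5, 6, 7, 8, 9, 10]
Cut edges: (0,1)

By max-flow min-cut theorem, max flow = min cut = 7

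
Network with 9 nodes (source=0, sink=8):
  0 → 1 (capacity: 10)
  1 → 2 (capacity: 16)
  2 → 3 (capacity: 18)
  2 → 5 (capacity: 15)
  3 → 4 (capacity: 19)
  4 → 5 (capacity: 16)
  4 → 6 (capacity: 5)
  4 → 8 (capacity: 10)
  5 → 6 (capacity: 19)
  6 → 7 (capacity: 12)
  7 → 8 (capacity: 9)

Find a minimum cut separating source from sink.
Min cut value = 10, edges: (0,1)

Min cut value: 10
Partition: S = [0], T = [1, 2, 3, 4, 5, 6, 7, 8]
Cut edges: (0,1)

By max-flow min-cut theorem, max flow = min cut = 10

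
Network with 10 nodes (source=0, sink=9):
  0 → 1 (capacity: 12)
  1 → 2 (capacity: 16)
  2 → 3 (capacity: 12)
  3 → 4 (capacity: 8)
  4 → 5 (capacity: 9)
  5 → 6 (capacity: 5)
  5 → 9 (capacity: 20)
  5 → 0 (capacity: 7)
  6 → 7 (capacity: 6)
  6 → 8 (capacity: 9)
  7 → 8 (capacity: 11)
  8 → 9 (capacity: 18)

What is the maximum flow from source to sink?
Maximum flow = 8

Max flow: 8

Flow assignment:
  0 → 1: 8/12
  1 → 2: 8/16
  2 → 3: 8/12
  3 → 4: 8/8
  4 → 5: 8/9
  5 → 9: 8/20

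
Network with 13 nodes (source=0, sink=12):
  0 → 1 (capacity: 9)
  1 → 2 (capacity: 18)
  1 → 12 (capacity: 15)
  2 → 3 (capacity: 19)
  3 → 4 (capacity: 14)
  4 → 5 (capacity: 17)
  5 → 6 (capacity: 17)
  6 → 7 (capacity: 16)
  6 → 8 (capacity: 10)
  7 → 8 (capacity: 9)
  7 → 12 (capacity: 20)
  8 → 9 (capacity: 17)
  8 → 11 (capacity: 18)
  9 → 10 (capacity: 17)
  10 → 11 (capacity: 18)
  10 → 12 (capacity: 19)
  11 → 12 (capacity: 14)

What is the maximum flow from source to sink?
Maximum flow = 9

Max flow: 9

Flow assignment:
  0 → 1: 9/9
  1 → 12: 9/15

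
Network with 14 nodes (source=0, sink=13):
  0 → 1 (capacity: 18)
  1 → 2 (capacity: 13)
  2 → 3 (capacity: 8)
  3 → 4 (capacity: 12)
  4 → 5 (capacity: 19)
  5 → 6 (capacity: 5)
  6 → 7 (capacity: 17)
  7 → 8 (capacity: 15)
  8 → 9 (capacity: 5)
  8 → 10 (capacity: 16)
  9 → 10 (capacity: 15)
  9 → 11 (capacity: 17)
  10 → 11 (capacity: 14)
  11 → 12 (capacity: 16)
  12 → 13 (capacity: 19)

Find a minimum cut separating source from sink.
Min cut value = 5, edges: (5,6)

Min cut value: 5
Partition: S = [0, 1, 2, 3, 4, 5], T = [6, 7, 8, 9, 10, 11, 12, 13]
Cut edges: (5,6)

By max-flow min-cut theorem, max flow = min cut = 5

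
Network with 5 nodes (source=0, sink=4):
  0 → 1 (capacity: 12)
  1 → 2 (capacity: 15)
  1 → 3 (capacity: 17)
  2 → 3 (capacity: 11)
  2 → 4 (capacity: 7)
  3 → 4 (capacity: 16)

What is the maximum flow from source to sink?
Maximum flow = 12

Max flow: 12

Flow assignment:
  0 → 1: 12/12
  1 → 2: 12/15
  2 → 3: 5/11
  2 → 4: 7/7
  3 → 4: 5/16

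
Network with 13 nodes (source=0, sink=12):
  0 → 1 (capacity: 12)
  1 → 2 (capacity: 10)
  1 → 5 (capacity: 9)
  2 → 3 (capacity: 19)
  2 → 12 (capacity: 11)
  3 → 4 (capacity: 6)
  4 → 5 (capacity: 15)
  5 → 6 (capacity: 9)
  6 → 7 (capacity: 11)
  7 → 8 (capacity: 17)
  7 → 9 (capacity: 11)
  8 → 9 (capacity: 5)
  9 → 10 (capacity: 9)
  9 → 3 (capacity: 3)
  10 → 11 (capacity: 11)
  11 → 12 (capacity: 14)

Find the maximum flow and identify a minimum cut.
Max flow = 12, Min cut edges: (0,1)

Maximum flow: 12
Minimum cut: (0,1)
Partition: S = [0], T = [1, 2, 3, 4, 5, 6, 7, 8, 9, 10, 11, 12]

Max-flow min-cut theorem verified: both equal 12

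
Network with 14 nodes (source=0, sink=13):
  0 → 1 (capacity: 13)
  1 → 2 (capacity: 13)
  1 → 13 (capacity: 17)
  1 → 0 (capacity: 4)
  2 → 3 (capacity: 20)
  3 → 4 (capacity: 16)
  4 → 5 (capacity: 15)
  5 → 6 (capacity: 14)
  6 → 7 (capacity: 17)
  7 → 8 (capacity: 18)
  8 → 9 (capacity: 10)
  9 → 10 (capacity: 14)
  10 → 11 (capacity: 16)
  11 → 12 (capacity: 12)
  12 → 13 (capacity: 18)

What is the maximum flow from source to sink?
Maximum flow = 13

Max flow: 13

Flow assignment:
  0 → 1: 13/13
  1 → 13: 13/17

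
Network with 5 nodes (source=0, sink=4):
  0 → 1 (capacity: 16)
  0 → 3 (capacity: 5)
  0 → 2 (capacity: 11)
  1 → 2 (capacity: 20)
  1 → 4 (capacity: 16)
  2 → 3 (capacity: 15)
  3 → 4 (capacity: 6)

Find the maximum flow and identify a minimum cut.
Max flow = 22, Min cut edges: (1,4), (3,4)

Maximum flow: 22
Minimum cut: (1,4), (3,4)
Partition: S = [0, 1, 2, 3], T = [4]

Max-flow min-cut theorem verified: both equal 22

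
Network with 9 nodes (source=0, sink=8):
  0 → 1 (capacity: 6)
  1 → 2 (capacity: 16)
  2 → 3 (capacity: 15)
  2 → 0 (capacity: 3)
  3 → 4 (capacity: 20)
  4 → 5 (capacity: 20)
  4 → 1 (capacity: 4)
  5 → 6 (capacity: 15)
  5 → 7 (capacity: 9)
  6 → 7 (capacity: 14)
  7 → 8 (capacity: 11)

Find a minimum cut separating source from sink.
Min cut value = 6, edges: (0,1)

Min cut value: 6
Partition: S = [0], T = [1, 2, 3, 4, 5, 6, 7, 8]
Cut edges: (0,1)

By max-flow min-cut theorem, max flow = min cut = 6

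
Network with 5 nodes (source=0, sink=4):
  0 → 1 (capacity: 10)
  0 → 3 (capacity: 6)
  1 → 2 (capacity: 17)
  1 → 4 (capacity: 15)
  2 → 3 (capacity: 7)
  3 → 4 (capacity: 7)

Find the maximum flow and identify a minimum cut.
Max flow = 16, Min cut edges: (0,1), (0,3)

Maximum flow: 16
Minimum cut: (0,1), (0,3)
Partition: S = [0], T = [1, 2, 3, 4]

Max-flow min-cut theorem verified: both equal 16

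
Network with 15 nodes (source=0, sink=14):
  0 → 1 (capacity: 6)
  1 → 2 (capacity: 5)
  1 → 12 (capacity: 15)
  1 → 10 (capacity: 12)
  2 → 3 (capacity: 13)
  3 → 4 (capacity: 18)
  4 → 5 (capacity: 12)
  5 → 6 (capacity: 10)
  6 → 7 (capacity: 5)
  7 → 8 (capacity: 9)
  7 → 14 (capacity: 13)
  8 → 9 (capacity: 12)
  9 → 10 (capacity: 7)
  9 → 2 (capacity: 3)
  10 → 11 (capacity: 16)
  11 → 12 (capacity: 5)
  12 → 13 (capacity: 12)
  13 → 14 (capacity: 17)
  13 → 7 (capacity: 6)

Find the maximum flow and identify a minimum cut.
Max flow = 6, Min cut edges: (0,1)

Maximum flow: 6
Minimum cut: (0,1)
Partition: S = [0], T = [1, 2, 3, 4, 5, 6, 7, 8, 9, 10, 11, 12, 13, 14]

Max-flow min-cut theorem verified: both equal 6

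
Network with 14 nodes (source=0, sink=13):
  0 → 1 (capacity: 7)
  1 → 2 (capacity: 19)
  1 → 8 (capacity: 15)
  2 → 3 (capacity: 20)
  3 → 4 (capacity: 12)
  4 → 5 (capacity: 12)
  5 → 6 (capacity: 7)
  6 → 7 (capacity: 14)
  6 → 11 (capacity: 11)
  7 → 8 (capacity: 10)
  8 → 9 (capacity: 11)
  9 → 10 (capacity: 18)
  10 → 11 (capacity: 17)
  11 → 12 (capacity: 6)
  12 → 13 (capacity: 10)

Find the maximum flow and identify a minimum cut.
Max flow = 6, Min cut edges: (11,12)

Maximum flow: 6
Minimum cut: (11,12)
Partition: S = [0, 1, 2, 3, 4, 5, 6, 7, 8, 9, 10, 11], T = [12, 13]

Max-flow min-cut theorem verified: both equal 6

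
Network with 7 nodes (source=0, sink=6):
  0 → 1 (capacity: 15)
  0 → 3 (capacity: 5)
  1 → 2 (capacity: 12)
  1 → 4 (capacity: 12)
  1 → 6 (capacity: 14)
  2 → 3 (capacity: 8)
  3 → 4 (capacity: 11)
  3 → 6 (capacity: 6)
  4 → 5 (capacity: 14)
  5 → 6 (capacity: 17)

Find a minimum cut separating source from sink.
Min cut value = 20, edges: (0,1), (0,3)

Min cut value: 20
Partition: S = [0], T = [1, 2, 3, 4, 5, 6]
Cut edges: (0,1), (0,3)

By max-flow min-cut theorem, max flow = min cut = 20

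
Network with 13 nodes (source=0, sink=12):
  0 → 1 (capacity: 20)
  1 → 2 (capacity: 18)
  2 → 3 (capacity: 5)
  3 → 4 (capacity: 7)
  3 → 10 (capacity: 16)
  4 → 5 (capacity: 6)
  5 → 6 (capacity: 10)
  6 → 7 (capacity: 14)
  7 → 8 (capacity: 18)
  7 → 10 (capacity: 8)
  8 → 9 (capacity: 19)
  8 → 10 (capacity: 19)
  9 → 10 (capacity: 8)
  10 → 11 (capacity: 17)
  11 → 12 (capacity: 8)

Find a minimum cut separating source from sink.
Min cut value = 5, edges: (2,3)

Min cut value: 5
Partition: S = [0, 1, 2], T = [3, 4, 5, 6, 7, 8, 9, 10, 11, 12]
Cut edges: (2,3)

By max-flow min-cut theorem, max flow = min cut = 5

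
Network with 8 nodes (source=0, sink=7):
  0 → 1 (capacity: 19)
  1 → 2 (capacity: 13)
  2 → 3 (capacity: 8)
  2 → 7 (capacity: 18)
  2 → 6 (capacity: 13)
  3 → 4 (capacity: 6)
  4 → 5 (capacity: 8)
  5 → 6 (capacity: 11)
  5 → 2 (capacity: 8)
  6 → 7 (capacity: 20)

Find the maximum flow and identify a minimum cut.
Max flow = 13, Min cut edges: (1,2)

Maximum flow: 13
Minimum cut: (1,2)
Partition: S = [0, 1], T = [2, 3, 4, 5, 6, 7]

Max-flow min-cut theorem verified: both equal 13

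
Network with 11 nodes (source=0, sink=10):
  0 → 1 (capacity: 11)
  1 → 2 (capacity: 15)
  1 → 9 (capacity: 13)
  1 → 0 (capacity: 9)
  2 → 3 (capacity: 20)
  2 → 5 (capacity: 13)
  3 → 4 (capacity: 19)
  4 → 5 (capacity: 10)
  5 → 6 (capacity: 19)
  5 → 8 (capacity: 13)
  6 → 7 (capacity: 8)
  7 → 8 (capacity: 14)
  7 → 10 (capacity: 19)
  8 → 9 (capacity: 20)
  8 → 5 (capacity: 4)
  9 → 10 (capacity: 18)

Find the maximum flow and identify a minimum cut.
Max flow = 11, Min cut edges: (0,1)

Maximum flow: 11
Minimum cut: (0,1)
Partition: S = [0], T = [1, 2, 3, 4, 5, 6, 7, 8, 9, 10]

Max-flow min-cut theorem verified: both equal 11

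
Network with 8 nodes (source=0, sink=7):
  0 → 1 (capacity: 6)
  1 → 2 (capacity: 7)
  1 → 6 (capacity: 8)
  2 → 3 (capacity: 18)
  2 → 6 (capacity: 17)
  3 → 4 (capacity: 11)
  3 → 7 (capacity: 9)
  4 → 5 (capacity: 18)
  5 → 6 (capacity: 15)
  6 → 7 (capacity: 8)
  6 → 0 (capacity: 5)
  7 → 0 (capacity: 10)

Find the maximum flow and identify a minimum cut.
Max flow = 6, Min cut edges: (0,1)

Maximum flow: 6
Minimum cut: (0,1)
Partition: S = [0], T = [1, 2, 3, 4, 5, 6, 7]

Max-flow min-cut theorem verified: both equal 6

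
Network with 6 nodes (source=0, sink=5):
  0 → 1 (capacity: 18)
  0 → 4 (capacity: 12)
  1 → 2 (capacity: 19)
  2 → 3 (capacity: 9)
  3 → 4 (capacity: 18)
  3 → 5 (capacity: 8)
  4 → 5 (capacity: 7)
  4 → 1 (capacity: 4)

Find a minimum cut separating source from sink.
Min cut value = 15, edges: (3,5), (4,5)

Min cut value: 15
Partition: S = [0, 1, 2, 3, 4], T = [5]
Cut edges: (3,5), (4,5)

By max-flow min-cut theorem, max flow = min cut = 15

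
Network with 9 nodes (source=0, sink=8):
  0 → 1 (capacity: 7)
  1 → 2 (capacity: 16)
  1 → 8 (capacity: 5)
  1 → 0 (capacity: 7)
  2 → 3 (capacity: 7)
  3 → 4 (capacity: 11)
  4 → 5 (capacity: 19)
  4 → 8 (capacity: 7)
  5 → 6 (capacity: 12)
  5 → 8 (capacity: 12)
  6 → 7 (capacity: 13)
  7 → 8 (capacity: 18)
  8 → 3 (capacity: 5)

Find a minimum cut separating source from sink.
Min cut value = 7, edges: (0,1)

Min cut value: 7
Partition: S = [0], T = [1, 2, 3, 4, 5, 6, 7, 8]
Cut edges: (0,1)

By max-flow min-cut theorem, max flow = min cut = 7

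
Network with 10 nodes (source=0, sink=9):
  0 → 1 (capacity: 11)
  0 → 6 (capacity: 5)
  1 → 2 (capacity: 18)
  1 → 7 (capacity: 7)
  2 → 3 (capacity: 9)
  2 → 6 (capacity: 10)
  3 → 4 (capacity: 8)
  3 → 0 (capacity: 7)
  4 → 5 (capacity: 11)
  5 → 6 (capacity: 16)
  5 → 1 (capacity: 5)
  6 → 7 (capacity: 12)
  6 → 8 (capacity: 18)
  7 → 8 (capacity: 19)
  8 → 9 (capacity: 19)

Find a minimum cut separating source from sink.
Min cut value = 16, edges: (0,1), (0,6)

Min cut value: 16
Partition: S = [0], T = [1, 2, 3, 4, 5, 6, 7, 8, 9]
Cut edges: (0,1), (0,6)

By max-flow min-cut theorem, max flow = min cut = 16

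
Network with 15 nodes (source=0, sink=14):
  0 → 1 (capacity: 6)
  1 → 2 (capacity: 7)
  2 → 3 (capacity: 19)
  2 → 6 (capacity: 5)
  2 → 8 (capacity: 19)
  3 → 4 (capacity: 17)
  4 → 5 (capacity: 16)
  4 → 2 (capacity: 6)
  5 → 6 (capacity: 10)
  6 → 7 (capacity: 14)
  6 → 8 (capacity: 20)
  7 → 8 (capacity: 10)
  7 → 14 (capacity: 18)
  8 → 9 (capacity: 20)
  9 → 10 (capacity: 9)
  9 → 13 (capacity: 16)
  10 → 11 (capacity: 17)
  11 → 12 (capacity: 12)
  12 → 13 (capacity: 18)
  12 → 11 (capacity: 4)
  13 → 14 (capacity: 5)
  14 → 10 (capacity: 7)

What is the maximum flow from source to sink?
Maximum flow = 6

Max flow: 6

Flow assignment:
  0 → 1: 6/6
  1 → 2: 6/7
  2 → 6: 5/5
  2 → 8: 1/19
  6 → 7: 5/14
  7 → 14: 5/18
  8 → 9: 1/20
  9 → 13: 1/16
  13 → 14: 1/5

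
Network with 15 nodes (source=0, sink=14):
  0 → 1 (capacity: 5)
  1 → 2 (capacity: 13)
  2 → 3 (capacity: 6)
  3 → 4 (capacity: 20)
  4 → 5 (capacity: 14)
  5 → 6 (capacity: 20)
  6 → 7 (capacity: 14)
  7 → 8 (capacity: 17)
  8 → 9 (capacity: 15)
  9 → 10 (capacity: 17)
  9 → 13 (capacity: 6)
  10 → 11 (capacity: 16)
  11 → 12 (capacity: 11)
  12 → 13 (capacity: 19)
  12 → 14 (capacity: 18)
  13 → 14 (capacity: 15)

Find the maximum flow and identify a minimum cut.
Max flow = 5, Min cut edges: (0,1)

Maximum flow: 5
Minimum cut: (0,1)
Partition: S = [0], T = [1, 2, 3, 4, 5, 6, 7, 8, 9, 10, 11, 12, 13, 14]

Max-flow min-cut theorem verified: both equal 5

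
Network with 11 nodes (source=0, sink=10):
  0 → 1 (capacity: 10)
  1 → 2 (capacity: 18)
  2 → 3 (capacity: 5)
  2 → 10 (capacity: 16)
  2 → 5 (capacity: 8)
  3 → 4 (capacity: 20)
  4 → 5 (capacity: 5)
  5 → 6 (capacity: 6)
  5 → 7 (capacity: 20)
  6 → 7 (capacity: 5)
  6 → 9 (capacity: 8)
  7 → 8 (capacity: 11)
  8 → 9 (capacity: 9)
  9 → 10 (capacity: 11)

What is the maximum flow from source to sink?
Maximum flow = 10

Max flow: 10

Flow assignment:
  0 → 1: 10/10
  1 → 2: 10/18
  2 → 10: 10/16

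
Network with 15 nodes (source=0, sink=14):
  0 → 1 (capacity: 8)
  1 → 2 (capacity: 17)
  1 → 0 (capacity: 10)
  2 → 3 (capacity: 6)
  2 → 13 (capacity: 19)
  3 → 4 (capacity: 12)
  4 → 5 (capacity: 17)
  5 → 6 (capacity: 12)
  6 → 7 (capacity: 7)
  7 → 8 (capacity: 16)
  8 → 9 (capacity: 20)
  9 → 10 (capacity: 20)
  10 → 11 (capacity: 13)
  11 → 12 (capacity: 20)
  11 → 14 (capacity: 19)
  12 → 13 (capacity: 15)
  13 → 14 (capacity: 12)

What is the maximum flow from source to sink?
Maximum flow = 8

Max flow: 8

Flow assignment:
  0 → 1: 8/8
  1 → 2: 8/17
  2 → 13: 8/19
  13 → 14: 8/12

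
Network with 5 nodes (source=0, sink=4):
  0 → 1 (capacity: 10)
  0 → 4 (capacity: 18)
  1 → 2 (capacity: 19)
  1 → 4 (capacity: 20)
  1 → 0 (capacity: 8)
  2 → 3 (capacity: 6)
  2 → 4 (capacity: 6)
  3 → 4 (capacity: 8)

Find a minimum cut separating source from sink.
Min cut value = 28, edges: (0,1), (0,4)

Min cut value: 28
Partition: S = [0], T = [1, 2, 3, 4]
Cut edges: (0,1), (0,4)

By max-flow min-cut theorem, max flow = min cut = 28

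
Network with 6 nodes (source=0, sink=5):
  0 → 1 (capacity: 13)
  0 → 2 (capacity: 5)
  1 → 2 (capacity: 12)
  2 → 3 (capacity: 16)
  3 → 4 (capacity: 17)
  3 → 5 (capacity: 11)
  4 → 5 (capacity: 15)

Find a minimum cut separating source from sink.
Min cut value = 16, edges: (2,3)

Min cut value: 16
Partition: S = [0, 1, 2], T = [3, 4, 5]
Cut edges: (2,3)

By max-flow min-cut theorem, max flow = min cut = 16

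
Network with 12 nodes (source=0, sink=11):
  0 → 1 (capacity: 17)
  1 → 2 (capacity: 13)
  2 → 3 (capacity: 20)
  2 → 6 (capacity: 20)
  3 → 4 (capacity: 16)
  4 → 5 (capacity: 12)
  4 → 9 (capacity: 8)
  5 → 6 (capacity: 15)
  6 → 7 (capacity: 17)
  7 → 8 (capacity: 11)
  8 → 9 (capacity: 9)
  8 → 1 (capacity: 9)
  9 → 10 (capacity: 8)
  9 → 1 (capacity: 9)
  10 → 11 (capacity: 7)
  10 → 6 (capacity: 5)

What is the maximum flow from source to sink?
Maximum flow = 7

Max flow: 7

Flow assignment:
  0 → 1: 7/17
  1 → 2: 13/13
  2 → 3: 8/20
  2 → 6: 5/20
  3 → 4: 8/16
  4 → 9: 8/8
  6 → 7: 5/17
  7 → 8: 5/11
  8 → 1: 5/9
  9 → 10: 7/8
  9 → 1: 1/9
  10 → 11: 7/7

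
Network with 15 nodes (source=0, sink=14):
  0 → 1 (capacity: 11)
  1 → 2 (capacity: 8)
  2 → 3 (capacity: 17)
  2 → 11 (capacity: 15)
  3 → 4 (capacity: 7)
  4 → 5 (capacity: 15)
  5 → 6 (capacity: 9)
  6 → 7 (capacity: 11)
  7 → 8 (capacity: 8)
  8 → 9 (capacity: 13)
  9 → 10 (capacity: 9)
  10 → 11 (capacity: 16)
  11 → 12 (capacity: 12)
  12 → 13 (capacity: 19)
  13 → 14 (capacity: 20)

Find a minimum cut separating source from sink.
Min cut value = 8, edges: (1,2)

Min cut value: 8
Partition: S = [0, 1], T = [2, 3, 4, 5, 6, 7, 8, 9, 10, 11, 12, 13, 14]
Cut edges: (1,2)

By max-flow min-cut theorem, max flow = min cut = 8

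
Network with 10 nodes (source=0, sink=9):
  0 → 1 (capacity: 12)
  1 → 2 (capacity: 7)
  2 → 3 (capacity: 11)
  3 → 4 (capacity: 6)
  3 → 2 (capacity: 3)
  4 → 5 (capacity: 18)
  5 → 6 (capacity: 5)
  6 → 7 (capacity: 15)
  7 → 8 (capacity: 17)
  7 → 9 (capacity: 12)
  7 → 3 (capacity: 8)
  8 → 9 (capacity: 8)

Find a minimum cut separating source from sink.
Min cut value = 5, edges: (5,6)

Min cut value: 5
Partition: S = [0, 1, 2, 3, 4, 5], T = [6, 7, 8, 9]
Cut edges: (5,6)

By max-flow min-cut theorem, max flow = min cut = 5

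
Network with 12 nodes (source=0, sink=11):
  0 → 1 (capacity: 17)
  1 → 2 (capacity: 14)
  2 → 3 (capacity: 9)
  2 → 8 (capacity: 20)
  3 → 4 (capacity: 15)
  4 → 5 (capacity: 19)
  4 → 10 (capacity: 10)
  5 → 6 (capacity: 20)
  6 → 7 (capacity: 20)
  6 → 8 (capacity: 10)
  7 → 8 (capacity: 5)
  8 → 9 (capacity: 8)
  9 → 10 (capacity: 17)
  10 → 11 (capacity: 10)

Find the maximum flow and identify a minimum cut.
Max flow = 10, Min cut edges: (10,11)

Maximum flow: 10
Minimum cut: (10,11)
Partition: S = [0, 1, 2, 3, 4, 5, 6, 7, 8, 9, 10], T = [11]

Max-flow min-cut theorem verified: both equal 10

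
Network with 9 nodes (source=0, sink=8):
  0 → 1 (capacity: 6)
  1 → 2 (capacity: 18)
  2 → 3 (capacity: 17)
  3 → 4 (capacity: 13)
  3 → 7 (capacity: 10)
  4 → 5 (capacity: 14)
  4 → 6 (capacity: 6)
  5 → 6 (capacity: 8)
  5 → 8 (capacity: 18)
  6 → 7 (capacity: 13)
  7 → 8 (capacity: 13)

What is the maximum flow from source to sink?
Maximum flow = 6

Max flow: 6

Flow assignment:
  0 → 1: 6/6
  1 → 2: 6/18
  2 → 3: 6/17
  3 → 7: 6/10
  7 → 8: 6/13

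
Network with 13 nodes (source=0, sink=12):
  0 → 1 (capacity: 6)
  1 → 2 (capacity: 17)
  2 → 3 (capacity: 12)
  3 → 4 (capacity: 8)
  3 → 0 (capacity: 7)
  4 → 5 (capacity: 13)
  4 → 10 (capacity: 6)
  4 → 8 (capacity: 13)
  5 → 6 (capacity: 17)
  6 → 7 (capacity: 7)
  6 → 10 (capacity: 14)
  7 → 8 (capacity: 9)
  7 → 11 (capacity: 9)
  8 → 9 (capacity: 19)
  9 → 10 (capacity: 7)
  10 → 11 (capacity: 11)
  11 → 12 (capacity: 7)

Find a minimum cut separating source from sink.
Min cut value = 6, edges: (0,1)

Min cut value: 6
Partition: S = [0], T = [1, 2, 3, 4, 5, 6, 7, 8, 9, 10, 11, 12]
Cut edges: (0,1)

By max-flow min-cut theorem, max flow = min cut = 6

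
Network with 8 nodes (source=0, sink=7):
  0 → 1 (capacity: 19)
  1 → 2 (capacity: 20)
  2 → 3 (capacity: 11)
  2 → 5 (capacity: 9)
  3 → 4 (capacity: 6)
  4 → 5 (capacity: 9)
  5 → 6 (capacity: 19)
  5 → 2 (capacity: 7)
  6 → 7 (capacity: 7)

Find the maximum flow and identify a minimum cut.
Max flow = 7, Min cut edges: (6,7)

Maximum flow: 7
Minimum cut: (6,7)
Partition: S = [0, 1, 2, 3, 4, 5, 6], T = [7]

Max-flow min-cut theorem verified: both equal 7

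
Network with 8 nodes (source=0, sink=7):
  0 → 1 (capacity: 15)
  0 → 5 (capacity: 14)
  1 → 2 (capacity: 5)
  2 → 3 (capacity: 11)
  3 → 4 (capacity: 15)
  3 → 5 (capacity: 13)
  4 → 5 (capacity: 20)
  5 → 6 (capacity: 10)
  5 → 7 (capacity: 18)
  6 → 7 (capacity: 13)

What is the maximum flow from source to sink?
Maximum flow = 19

Max flow: 19

Flow assignment:
  0 → 1: 5/15
  0 → 5: 14/14
  1 → 2: 5/5
  2 → 3: 5/11
  3 → 5: 5/13
  5 → 6: 1/10
  5 → 7: 18/18
  6 → 7: 1/13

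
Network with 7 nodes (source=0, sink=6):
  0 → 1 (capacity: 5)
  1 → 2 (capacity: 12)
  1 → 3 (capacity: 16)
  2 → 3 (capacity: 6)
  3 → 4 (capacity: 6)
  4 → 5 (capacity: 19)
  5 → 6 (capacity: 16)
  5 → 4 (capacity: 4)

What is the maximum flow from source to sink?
Maximum flow = 5

Max flow: 5

Flow assignment:
  0 → 1: 5/5
  1 → 3: 5/16
  3 → 4: 5/6
  4 → 5: 5/19
  5 → 6: 5/16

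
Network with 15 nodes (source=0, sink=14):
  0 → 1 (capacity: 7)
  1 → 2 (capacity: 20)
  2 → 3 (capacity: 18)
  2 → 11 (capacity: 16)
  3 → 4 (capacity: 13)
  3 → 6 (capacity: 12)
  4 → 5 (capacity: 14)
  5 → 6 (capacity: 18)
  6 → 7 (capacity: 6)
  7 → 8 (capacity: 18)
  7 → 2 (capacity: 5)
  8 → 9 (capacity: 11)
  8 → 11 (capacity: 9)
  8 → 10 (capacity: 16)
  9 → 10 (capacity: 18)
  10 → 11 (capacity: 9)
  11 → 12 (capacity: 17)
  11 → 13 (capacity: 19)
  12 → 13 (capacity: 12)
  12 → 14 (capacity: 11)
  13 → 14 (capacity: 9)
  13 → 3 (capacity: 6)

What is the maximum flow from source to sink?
Maximum flow = 7

Max flow: 7

Flow assignment:
  0 → 1: 7/7
  1 → 2: 7/20
  2 → 11: 7/16
  11 → 12: 7/17
  12 → 14: 7/11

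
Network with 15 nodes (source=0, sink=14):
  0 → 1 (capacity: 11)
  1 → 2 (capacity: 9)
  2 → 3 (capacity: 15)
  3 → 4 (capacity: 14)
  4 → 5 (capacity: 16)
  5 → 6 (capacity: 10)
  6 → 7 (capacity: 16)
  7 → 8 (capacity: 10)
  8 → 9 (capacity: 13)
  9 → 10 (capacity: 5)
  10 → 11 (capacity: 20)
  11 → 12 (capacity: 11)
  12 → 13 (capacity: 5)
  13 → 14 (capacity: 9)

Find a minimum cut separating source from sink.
Min cut value = 5, edges: (12,13)

Min cut value: 5
Partition: S = [0, 1, 2, 3, 4, 5, 6, 7, 8, 9, 10, 11, 12], T = [13, 14]
Cut edges: (12,13)

By max-flow min-cut theorem, max flow = min cut = 5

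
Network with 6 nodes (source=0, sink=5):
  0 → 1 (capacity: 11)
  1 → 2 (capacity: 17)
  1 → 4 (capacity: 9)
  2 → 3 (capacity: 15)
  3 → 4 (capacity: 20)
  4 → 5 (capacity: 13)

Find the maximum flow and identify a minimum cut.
Max flow = 11, Min cut edges: (0,1)

Maximum flow: 11
Minimum cut: (0,1)
Partition: S = [0], T = [1, 2, 3, 4, 5]

Max-flow min-cut theorem verified: both equal 11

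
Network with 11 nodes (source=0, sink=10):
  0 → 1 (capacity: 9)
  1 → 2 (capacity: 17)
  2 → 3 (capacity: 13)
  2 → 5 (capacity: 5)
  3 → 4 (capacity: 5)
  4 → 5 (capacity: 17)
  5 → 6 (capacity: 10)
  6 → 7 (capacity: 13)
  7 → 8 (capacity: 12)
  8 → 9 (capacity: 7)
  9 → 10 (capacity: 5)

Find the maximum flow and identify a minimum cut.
Max flow = 5, Min cut edges: (9,10)

Maximum flow: 5
Minimum cut: (9,10)
Partition: S = [0, 1, 2, 3, 4, 5, 6, 7, 8, 9], T = [10]

Max-flow min-cut theorem verified: both equal 5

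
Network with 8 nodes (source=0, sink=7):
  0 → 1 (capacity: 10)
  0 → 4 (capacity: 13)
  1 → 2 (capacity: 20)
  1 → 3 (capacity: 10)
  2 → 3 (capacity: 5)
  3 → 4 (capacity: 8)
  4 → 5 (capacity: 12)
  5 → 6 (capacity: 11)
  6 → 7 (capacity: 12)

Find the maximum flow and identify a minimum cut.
Max flow = 11, Min cut edges: (5,6)

Maximum flow: 11
Minimum cut: (5,6)
Partition: S = [0, 1, 2, 3, 4, 5], T = [6, 7]

Max-flow min-cut theorem verified: both equal 11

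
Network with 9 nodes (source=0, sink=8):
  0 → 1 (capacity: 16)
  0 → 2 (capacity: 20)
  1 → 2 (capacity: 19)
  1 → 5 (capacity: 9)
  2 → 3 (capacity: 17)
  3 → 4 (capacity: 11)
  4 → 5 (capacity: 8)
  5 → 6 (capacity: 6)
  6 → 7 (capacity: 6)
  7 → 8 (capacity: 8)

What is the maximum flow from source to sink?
Maximum flow = 6

Max flow: 6

Flow assignment:
  0 → 2: 6/20
  2 → 3: 6/17
  3 → 4: 6/11
  4 → 5: 6/8
  5 → 6: 6/6
  6 → 7: 6/6
  7 → 8: 6/8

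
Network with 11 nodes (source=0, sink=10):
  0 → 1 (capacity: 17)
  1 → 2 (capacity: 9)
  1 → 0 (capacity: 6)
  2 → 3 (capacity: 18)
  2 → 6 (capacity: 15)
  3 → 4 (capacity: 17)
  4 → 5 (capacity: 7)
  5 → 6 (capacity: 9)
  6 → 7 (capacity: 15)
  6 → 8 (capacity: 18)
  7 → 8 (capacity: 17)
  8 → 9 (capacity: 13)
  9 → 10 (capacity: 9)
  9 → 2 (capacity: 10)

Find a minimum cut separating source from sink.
Min cut value = 9, edges: (9,10)

Min cut value: 9
Partition: S = [0, 1, 2, 3, 4, 5, 6, 7, 8, 9], T = [10]
Cut edges: (9,10)

By max-flow min-cut theorem, max flow = min cut = 9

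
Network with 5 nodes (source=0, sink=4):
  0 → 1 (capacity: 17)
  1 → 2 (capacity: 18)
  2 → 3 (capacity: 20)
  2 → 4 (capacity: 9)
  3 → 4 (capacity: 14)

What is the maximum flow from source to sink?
Maximum flow = 17

Max flow: 17

Flow assignment:
  0 → 1: 17/17
  1 → 2: 17/18
  2 → 3: 8/20
  2 → 4: 9/9
  3 → 4: 8/14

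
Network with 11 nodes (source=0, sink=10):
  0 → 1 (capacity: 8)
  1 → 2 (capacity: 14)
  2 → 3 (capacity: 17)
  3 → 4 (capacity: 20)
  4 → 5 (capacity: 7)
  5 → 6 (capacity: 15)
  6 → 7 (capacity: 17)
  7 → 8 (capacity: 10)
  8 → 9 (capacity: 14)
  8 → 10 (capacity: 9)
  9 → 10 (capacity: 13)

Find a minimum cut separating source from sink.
Min cut value = 7, edges: (4,5)

Min cut value: 7
Partition: S = [0, 1, 2, 3, 4], T = [5, 6, 7, 8, 9, 10]
Cut edges: (4,5)

By max-flow min-cut theorem, max flow = min cut = 7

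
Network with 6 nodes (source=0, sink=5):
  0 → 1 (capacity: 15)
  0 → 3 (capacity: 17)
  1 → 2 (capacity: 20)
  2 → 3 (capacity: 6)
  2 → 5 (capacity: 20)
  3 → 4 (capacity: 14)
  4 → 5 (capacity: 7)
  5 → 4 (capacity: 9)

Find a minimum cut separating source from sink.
Min cut value = 22, edges: (0,1), (4,5)

Min cut value: 22
Partition: S = [0, 3, 4], T = [1, 2, 5]
Cut edges: (0,1), (4,5)

By max-flow min-cut theorem, max flow = min cut = 22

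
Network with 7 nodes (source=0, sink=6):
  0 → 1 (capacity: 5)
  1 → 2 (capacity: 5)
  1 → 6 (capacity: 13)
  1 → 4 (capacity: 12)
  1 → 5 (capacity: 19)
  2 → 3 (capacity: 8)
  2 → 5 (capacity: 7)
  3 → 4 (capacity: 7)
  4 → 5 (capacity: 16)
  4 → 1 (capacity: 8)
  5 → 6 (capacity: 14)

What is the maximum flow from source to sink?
Maximum flow = 5

Max flow: 5

Flow assignment:
  0 → 1: 5/5
  1 → 6: 5/13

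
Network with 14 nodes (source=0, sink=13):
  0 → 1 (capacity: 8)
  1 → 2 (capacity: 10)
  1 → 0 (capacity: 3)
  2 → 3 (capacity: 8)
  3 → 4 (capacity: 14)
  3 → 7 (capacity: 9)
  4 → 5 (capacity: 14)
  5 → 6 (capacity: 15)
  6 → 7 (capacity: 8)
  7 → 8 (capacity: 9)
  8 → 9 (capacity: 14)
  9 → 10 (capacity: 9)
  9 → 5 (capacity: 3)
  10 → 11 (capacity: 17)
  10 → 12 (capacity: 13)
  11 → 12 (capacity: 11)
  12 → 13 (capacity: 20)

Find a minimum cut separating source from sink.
Min cut value = 8, edges: (2,3)

Min cut value: 8
Partition: S = [0, 1, 2], T = [3, 4, 5, 6, 7, 8, 9, 10, 11, 12, 13]
Cut edges: (2,3)

By max-flow min-cut theorem, max flow = min cut = 8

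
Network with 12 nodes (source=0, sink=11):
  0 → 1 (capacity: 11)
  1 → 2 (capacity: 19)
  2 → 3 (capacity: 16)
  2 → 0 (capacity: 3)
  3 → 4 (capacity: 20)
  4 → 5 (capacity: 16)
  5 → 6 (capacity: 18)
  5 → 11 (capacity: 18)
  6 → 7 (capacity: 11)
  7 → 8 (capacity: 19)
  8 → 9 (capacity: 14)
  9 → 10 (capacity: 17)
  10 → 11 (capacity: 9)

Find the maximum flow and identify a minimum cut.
Max flow = 11, Min cut edges: (0,1)

Maximum flow: 11
Minimum cut: (0,1)
Partition: S = [0], T = [1, 2, 3, 4, 5, 6, 7, 8, 9, 10, 11]

Max-flow min-cut theorem verified: both equal 11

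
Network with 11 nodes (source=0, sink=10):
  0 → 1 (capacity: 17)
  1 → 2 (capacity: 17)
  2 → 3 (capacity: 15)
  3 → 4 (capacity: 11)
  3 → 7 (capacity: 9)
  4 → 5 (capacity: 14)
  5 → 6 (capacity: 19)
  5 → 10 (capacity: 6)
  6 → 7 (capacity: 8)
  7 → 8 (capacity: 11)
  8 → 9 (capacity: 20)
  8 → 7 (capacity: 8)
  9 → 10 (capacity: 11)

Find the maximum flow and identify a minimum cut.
Max flow = 15, Min cut edges: (2,3)

Maximum flow: 15
Minimum cut: (2,3)
Partition: S = [0, 1, 2], T = [3, 4, 5, 6, 7, 8, 9, 10]

Max-flow min-cut theorem verified: both equal 15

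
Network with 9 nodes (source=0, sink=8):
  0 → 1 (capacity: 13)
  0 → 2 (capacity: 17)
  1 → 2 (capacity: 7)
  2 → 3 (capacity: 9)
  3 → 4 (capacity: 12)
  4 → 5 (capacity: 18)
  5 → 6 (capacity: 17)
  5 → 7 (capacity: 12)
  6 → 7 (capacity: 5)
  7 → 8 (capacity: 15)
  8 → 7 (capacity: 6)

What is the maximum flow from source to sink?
Maximum flow = 9

Max flow: 9

Flow assignment:
  0 → 1: 7/13
  0 → 2: 2/17
  1 → 2: 7/7
  2 → 3: 9/9
  3 → 4: 9/12
  4 → 5: 9/18
  5 → 7: 9/12
  7 → 8: 9/15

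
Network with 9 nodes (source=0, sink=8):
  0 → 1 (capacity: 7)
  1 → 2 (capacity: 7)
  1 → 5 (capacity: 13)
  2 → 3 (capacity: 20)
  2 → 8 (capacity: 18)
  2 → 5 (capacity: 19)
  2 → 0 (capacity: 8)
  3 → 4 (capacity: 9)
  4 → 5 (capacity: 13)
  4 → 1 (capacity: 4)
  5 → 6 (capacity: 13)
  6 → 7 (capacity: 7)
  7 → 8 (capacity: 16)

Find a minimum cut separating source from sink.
Min cut value = 7, edges: (0,1)

Min cut value: 7
Partition: S = [0], T = [1, 2, 3, 4, 5, 6, 7, 8]
Cut edges: (0,1)

By max-flow min-cut theorem, max flow = min cut = 7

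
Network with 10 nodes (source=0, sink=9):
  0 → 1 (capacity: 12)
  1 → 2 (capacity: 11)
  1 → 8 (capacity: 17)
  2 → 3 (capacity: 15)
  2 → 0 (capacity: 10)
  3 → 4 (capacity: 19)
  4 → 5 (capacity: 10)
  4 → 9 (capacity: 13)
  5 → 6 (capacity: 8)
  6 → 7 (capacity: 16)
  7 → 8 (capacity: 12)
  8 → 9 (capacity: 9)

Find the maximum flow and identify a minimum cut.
Max flow = 12, Min cut edges: (0,1)

Maximum flow: 12
Minimum cut: (0,1)
Partition: S = [0], T = [1, 2, 3, 4, 5, 6, 7, 8, 9]

Max-flow min-cut theorem verified: both equal 12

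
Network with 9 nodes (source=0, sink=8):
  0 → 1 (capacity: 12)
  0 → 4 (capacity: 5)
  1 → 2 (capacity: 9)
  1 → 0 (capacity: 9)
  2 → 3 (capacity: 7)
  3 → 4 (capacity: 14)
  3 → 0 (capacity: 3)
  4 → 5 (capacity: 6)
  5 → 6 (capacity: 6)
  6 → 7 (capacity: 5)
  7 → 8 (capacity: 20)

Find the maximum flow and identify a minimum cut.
Max flow = 5, Min cut edges: (6,7)

Maximum flow: 5
Minimum cut: (6,7)
Partition: S = [0, 1, 2, 3, 4, 5, 6], T = [7, 8]

Max-flow min-cut theorem verified: both equal 5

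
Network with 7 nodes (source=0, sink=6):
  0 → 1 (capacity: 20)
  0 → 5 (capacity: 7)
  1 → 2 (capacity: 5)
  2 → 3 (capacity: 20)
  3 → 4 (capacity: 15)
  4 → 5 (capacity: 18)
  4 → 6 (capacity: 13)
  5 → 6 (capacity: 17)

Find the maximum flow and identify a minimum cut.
Max flow = 12, Min cut edges: (0,5), (1,2)

Maximum flow: 12
Minimum cut: (0,5), (1,2)
Partition: S = [0, 1], T = [2, 3, 4, 5, 6]

Max-flow min-cut theorem verified: both equal 12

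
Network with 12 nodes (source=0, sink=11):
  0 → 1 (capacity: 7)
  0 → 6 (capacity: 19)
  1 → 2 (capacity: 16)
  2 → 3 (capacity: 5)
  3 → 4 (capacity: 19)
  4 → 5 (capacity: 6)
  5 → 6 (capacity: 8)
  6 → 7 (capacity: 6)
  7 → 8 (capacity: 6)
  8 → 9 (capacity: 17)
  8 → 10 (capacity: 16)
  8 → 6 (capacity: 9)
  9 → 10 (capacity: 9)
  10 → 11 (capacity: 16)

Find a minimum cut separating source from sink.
Min cut value = 6, edges: (7,8)

Min cut value: 6
Partition: S = [0, 1, 2, 3, 4, 5, 6, 7], T = [8, 9, 10, 11]
Cut edges: (7,8)

By max-flow min-cut theorem, max flow = min cut = 6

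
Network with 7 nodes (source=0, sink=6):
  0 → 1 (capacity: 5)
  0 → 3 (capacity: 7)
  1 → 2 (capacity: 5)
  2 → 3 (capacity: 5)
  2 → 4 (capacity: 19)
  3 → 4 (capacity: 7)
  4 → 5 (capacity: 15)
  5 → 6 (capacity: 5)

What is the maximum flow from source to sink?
Maximum flow = 5

Max flow: 5

Flow assignment:
  0 → 1: 5/5
  1 → 2: 5/5
  2 → 4: 5/19
  4 → 5: 5/15
  5 → 6: 5/5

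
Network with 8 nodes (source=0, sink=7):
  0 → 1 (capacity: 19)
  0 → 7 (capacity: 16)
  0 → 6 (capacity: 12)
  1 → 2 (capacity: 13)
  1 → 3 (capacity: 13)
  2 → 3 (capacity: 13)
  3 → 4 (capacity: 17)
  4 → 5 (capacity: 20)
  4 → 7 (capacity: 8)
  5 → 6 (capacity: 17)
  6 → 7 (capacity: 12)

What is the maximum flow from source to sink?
Maximum flow = 36

Max flow: 36

Flow assignment:
  0 → 1: 17/19
  0 → 7: 16/16
  0 → 6: 3/12
  1 → 2: 4/13
  1 → 3: 13/13
  2 → 3: 4/13
  3 → 4: 17/17
  4 → 5: 9/20
  4 → 7: 8/8
  5 → 6: 9/17
  6 → 7: 12/12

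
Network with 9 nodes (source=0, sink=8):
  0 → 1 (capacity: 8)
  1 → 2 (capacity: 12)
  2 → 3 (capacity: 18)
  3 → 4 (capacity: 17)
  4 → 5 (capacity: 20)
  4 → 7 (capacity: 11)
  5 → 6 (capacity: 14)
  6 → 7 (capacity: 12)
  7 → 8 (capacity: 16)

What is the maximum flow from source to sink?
Maximum flow = 8

Max flow: 8

Flow assignment:
  0 → 1: 8/8
  1 → 2: 8/12
  2 → 3: 8/18
  3 → 4: 8/17
  4 → 7: 8/11
  7 → 8: 8/16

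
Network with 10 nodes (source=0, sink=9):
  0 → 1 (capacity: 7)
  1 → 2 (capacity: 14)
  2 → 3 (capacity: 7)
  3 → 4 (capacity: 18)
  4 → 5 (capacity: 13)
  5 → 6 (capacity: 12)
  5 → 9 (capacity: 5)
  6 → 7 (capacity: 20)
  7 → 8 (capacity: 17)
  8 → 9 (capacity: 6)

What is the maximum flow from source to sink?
Maximum flow = 7

Max flow: 7

Flow assignment:
  0 → 1: 7/7
  1 → 2: 7/14
  2 → 3: 7/7
  3 → 4: 7/18
  4 → 5: 7/13
  5 → 6: 2/12
  5 → 9: 5/5
  6 → 7: 2/20
  7 → 8: 2/17
  8 → 9: 2/6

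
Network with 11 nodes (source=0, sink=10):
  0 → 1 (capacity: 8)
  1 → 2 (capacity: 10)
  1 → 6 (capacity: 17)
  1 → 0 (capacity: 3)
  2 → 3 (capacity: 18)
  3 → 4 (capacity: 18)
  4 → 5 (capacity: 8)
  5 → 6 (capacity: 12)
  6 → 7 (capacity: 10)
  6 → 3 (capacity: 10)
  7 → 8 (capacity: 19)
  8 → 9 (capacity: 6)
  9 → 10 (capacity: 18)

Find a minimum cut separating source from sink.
Min cut value = 6, edges: (8,9)

Min cut value: 6
Partition: S = [0, 1, 2, 3, 4, 5, 6, 7, 8], T = [9, 10]
Cut edges: (8,9)

By max-flow min-cut theorem, max flow = min cut = 6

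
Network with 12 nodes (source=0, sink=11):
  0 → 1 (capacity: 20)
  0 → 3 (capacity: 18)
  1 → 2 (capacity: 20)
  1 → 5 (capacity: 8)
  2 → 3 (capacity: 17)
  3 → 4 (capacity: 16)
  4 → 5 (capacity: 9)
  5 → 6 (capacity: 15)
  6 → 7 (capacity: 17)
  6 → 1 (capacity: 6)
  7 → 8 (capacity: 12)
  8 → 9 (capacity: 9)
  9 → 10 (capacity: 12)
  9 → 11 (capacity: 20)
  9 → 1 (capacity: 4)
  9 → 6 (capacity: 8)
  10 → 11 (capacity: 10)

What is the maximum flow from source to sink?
Maximum flow = 9

Max flow: 9

Flow assignment:
  0 → 3: 9/18
  1 → 5: 6/8
  3 → 4: 9/16
  4 → 5: 9/9
  5 → 6: 15/15
  6 → 7: 9/17
  6 → 1: 6/6
  7 → 8: 9/12
  8 → 9: 9/9
  9 → 11: 9/20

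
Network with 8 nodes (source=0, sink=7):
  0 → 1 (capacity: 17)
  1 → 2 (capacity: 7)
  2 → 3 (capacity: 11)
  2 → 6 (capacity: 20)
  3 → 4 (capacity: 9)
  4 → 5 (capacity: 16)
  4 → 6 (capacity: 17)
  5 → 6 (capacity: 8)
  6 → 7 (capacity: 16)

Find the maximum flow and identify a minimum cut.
Max flow = 7, Min cut edges: (1,2)

Maximum flow: 7
Minimum cut: (1,2)
Partition: S = [0, 1], T = [2, 3, 4, 5, 6, 7]

Max-flow min-cut theorem verified: both equal 7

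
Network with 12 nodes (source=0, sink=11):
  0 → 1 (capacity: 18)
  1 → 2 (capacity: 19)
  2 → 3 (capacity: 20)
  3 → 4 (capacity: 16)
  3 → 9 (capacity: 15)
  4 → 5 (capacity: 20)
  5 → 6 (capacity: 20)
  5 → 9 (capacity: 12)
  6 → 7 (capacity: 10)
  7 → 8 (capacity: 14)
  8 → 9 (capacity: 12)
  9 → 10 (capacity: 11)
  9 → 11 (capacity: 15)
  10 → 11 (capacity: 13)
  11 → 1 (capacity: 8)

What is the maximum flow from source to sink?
Maximum flow = 18

Max flow: 18

Flow assignment:
  0 → 1: 18/18
  1 → 2: 18/19
  2 → 3: 18/20
  3 → 4: 3/16
  3 → 9: 15/15
  4 → 5: 3/20
  5 → 9: 3/12
  9 → 10: 3/11
  9 → 11: 15/15
  10 → 11: 3/13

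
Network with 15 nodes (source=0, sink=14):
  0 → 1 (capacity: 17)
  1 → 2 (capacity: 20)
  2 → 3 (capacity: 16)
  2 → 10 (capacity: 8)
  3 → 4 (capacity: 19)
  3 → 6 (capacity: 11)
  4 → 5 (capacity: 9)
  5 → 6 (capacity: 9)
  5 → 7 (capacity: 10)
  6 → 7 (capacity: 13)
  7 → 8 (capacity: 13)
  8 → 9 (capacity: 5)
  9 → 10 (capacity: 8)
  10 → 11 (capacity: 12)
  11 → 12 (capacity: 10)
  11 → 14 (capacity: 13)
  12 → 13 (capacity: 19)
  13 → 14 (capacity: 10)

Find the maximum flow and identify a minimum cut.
Max flow = 12, Min cut edges: (10,11)

Maximum flow: 12
Minimum cut: (10,11)
Partition: S = [0, 1, 2, 3, 4, 5, 6, 7, 8, 9, 10], T = [11, 12, 13, 14]

Max-flow min-cut theorem verified: both equal 12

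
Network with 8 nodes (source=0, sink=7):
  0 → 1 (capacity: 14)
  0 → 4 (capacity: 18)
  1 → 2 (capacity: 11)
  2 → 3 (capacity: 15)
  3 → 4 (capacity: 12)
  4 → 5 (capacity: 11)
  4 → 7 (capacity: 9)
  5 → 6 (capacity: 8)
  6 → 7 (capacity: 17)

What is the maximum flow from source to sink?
Maximum flow = 17

Max flow: 17

Flow assignment:
  0 → 1: 11/14
  0 → 4: 6/18
  1 → 2: 11/11
  2 → 3: 11/15
  3 → 4: 11/12
  4 → 5: 8/11
  4 → 7: 9/9
  5 → 6: 8/8
  6 → 7: 8/17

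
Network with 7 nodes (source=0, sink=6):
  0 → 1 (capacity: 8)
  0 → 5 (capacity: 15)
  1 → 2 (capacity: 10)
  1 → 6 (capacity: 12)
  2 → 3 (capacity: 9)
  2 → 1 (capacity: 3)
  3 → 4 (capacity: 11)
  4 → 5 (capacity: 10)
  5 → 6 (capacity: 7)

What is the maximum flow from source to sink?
Maximum flow = 15

Max flow: 15

Flow assignment:
  0 → 1: 8/8
  0 → 5: 7/15
  1 → 6: 8/12
  5 → 6: 7/7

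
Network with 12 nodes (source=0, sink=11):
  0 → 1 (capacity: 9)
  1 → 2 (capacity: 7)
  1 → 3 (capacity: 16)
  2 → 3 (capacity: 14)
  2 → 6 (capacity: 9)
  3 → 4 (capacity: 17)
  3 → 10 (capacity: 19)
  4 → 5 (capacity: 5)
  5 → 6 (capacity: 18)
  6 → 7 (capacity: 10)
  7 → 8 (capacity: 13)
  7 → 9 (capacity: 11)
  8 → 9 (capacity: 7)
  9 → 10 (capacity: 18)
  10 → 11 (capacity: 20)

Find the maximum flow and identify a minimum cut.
Max flow = 9, Min cut edges: (0,1)

Maximum flow: 9
Minimum cut: (0,1)
Partition: S = [0], T = [1, 2, 3, 4, 5, 6, 7, 8, 9, 10, 11]

Max-flow min-cut theorem verified: both equal 9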